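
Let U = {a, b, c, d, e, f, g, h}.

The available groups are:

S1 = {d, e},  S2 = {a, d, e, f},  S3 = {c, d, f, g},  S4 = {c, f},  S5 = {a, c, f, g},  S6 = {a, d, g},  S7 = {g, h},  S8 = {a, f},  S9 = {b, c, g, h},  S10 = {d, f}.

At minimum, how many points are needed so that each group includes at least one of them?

3

Take T = {d, f, g}. Each listed group contains at least one of these, so T is a hitting set of size 3.
The groups S1, S7, S8 are pairwise disjoint, so any hitting set needs a separate point for each — at least 3. Hence 3 is optimal.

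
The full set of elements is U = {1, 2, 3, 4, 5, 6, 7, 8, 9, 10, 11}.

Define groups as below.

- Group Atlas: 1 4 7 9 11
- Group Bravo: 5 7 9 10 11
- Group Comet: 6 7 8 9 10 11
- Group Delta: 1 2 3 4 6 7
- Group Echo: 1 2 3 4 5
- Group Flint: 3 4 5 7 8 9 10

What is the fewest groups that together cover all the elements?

2

Take {Comet, Echo}. Their union is {1, 2, 3, 4, 5, 6, 7, 8, 9, 10, 11}, which is all 11 elements.
No single group has all 11 elements (the largest, Flint, has 7), so 2 is optimal.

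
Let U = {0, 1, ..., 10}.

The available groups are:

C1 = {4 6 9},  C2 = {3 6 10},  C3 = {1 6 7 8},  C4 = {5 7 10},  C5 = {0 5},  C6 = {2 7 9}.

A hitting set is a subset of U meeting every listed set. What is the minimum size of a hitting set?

3

H = {5, 6, 9} meets every group (each contains at least one member of H), and |H| = 3.
The groups C2, C5, C6 are pairwise disjoint, so any hitting set needs a separate item for each — at least 3. Hence 3 is optimal.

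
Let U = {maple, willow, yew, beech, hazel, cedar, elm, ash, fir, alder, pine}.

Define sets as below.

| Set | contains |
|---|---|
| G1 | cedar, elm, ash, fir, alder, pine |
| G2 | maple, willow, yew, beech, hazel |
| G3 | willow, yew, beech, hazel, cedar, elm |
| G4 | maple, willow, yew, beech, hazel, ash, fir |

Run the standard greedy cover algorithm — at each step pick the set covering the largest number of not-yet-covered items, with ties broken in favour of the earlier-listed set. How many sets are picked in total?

2

Greedy: pick G4 (covers 7 new) → pick G1 (covers 4 new). Total picks: 2.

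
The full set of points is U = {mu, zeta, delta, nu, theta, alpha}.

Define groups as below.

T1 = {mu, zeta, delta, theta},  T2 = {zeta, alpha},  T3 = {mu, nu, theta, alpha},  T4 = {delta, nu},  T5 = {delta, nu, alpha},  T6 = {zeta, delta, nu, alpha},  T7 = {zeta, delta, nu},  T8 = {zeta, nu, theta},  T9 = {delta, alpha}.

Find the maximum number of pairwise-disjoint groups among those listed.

2

T8, T9 are pairwise disjoint (T8={zeta,nu,theta}; T9={delta,alpha}).
Every remaining group overlaps one of these, and no 3 of the listed groups are pairwise disjoint, so 2 is the maximum.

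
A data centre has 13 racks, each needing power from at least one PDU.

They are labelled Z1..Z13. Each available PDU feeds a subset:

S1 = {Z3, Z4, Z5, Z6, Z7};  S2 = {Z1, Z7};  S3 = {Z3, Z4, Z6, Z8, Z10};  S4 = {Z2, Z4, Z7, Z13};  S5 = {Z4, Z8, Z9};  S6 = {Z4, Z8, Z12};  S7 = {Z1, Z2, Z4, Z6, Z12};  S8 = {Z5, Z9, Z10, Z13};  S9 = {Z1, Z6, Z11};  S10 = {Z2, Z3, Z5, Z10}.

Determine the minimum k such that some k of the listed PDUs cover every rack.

Take {S3, S4, S6, S8, S9}. Their union is {Z1, Z2, Z3, Z4, Z5, Z6, Z7, Z8, Z9, Z10, Z11, Z12, Z13}, which is all 13 racks.
No 4 of the 10 PDUs cover everything (all 210 combinations miss at least one rack), so 5 is optimal.

5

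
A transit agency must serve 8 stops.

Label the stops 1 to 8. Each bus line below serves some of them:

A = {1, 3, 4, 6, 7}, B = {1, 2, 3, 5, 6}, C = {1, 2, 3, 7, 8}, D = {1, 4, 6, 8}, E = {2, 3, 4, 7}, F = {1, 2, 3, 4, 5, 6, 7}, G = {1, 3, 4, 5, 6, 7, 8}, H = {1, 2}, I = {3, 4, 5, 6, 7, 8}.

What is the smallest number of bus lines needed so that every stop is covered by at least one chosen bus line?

2

Take {E, G}. Their union is {1, 2, 3, 4, 5, 6, 7, 8}, which is all 8 stops.
No single bus line has all 8 stops (the largest, F, has 7), so 2 is optimal.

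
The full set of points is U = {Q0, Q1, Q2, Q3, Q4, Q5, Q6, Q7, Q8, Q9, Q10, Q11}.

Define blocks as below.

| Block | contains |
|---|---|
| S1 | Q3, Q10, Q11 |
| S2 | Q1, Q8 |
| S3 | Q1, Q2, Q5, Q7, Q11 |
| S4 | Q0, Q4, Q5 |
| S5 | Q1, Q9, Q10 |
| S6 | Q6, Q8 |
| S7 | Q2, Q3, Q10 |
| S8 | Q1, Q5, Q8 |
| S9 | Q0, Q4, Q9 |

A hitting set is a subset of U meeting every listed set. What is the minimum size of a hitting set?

Take H = {Q0, Q7, Q8, Q10}. Each listed block contains at least one of these, so H is a hitting set of size 4.
No choice of 3 points meets every block, so 4 is the minimum.

4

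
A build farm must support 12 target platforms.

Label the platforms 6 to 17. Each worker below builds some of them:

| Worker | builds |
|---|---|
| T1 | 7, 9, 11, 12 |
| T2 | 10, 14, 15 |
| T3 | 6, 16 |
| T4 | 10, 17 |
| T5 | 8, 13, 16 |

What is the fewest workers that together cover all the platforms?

5

T1 and T2 and T3 and T4 and T5 together: T1 ∪ T2 ∪ T3 ∪ T4 ∪ T5 = {6, 7, 8, 9, 10, 11, 12, 13, 14, 15, 16, 17} — every platform is covered.
No 4 of the 5 workers cover everything (all 5 combinations miss at least one platform), so 5 is optimal.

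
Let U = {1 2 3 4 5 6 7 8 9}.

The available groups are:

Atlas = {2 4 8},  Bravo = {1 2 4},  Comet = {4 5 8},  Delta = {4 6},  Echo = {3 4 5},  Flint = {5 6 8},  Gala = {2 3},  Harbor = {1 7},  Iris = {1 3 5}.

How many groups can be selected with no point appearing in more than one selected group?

3

Flint, Gala, Harbor are pairwise disjoint (Flint={5,6,8}; Gala={2,3}; Harbor={1,7}).
Every remaining group overlaps one of these, and no 4 of the listed groups are pairwise disjoint, so 3 is the maximum.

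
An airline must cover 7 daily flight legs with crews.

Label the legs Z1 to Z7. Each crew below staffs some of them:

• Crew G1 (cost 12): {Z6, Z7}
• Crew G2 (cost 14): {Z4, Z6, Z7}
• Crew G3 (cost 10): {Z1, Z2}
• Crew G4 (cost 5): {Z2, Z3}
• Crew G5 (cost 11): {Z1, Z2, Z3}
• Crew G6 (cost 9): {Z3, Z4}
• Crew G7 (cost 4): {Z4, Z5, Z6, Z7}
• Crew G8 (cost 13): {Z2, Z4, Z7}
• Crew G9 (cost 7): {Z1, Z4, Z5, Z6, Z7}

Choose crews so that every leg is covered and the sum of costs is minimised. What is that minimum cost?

12

G4, G9 together cover every leg (G4 ∪ G9 = {Z1, Z2, Z3, Z4, Z5, Z6, Z7}); total cost 5 + 7 = 12.
The greedy pick G7, G4, G9 costs 16; no covering selection beats 12.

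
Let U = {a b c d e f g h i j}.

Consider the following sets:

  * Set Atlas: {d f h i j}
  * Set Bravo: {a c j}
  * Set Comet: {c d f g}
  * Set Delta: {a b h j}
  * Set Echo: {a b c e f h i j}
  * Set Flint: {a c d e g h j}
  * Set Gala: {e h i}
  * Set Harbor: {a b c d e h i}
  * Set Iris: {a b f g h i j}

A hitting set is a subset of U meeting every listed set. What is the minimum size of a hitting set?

2

The 2 items {c, h} hit every set.
The sets Bravo, Gala are pairwise disjoint, so any hitting set needs a separate item for each — at least 2. Hence 2 is optimal.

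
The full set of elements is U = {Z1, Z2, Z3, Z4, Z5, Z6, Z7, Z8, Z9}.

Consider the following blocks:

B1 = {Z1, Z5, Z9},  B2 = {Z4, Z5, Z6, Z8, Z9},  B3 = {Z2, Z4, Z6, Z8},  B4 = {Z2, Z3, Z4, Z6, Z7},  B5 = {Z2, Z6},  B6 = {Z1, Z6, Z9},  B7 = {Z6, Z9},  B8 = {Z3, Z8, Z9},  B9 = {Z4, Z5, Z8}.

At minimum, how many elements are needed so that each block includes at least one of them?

Take H = {Z2, Z4, Z9}. Each listed block contains at least one of these, so H is a hitting set of size 3.
No choice of 2 elements meets every block, so 3 is the minimum.

3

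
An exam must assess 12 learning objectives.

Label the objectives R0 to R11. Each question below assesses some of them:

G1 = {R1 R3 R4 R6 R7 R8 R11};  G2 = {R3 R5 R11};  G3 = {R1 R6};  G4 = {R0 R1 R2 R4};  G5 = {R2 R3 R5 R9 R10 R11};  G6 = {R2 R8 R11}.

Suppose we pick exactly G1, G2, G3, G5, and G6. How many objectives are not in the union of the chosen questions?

Union of G1, G2, G3, G5, G6 = {R1, R2, R3, R4, R5, R6, R7, R8, R9, R10, R11}.
Not covered: R0 — 1 objective.

1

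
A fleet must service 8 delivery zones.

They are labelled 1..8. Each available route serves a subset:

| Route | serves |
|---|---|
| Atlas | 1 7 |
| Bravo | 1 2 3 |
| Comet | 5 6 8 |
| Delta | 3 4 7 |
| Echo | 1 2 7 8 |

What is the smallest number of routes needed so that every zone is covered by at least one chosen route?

3

Take {Bravo, Comet, Delta}. Their union is {1, 2, 3, 4, 5, 6, 7, 8}, which is all 8 zones.
Only Delta contains 4, so Delta is forced; the remaining 5 zones need at least 2 more routes (each remaining route adds at most 3) — so at least 3 routes are needed, and 3 is optimal.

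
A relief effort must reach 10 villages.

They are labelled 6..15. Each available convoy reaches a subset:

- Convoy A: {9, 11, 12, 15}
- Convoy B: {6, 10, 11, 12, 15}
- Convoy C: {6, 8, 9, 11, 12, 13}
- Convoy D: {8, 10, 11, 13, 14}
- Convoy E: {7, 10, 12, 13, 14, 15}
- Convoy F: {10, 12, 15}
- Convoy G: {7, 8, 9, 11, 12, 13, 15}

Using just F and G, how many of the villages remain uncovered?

2

Union of F, G = {7, 8, 9, 10, 11, 12, 13, 15}.
Not covered: 6, 14 — 2 villages.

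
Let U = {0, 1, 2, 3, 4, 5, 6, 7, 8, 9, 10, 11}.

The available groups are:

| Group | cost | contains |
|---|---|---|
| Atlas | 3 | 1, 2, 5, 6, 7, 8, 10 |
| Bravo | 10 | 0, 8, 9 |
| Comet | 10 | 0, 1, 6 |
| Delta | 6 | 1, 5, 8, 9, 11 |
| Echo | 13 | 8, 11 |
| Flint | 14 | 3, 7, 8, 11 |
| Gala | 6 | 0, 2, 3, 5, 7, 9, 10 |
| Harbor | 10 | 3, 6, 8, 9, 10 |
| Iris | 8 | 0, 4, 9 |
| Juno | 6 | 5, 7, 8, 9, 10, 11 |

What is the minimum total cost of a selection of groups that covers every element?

23

Atlas, Gala, Iris, Juno together cover every element (Atlas ∪ Gala ∪ Iris ∪ Juno = {0, 1, 2, 3, 4, 5, 6, 7, 8, 9, 10, 11}); total cost 3 + 6 + 8 + 6 = 23.
No covering selection has total cost below 23.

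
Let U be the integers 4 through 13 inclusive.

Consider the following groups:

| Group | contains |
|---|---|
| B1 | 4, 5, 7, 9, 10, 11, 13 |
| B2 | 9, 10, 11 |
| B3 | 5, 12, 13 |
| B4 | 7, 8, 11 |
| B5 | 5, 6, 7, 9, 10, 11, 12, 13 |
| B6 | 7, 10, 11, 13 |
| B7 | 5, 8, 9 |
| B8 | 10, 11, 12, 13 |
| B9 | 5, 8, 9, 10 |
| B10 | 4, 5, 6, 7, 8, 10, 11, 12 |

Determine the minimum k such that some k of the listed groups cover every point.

Take {B5, B10}. Their union is {4, 5, 6, 7, 8, 9, 10, 11, 12, 13}, which is all 10 points.
No single group has all 10 points (the largest, B5, has 8), so 2 is optimal.

2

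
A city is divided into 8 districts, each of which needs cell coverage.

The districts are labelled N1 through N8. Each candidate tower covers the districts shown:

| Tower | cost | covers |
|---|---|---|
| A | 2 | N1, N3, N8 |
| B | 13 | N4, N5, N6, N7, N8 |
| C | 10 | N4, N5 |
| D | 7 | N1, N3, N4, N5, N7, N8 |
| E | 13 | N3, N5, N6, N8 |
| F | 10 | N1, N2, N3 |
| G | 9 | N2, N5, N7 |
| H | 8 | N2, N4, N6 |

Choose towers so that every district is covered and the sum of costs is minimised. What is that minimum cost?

D, H together cover every district (D ∪ H = {N1, N2, N3, N4, N5, N6, N7, N8}); total cost 7 + 8 = 15.
The greedy pick A, D, H costs 17; no covering selection beats 15.

15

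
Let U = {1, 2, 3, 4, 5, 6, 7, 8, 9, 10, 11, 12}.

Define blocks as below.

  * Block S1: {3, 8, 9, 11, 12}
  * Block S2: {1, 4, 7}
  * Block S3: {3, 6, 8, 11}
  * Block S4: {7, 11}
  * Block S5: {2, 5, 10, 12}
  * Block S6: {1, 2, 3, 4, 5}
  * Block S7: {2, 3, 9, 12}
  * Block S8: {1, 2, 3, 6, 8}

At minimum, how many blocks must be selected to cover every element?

S1 and S2 and S5 and S8 together: S1 ∪ S2 ∪ S5 ∪ S8 = {1, 2, 3, 4, 5, 6, 7, 8, 9, 10, 11, 12} — every element is covered.
No 3 of the 8 blocks cover everything (all 56 combinations miss at least one element), so 4 is optimal.

4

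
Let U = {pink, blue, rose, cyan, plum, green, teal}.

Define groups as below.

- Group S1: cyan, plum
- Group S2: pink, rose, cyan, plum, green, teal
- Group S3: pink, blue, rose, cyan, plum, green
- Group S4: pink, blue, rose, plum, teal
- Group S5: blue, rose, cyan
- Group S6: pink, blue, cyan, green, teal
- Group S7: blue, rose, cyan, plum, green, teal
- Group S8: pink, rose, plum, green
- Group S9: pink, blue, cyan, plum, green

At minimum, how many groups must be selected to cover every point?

S2 and S5 cover everything between them: the union {pink, blue, rose, cyan, plum, green, teal} is all of U.
No single group has all 7 points (the largest, S2, has 6), so 2 is optimal.

2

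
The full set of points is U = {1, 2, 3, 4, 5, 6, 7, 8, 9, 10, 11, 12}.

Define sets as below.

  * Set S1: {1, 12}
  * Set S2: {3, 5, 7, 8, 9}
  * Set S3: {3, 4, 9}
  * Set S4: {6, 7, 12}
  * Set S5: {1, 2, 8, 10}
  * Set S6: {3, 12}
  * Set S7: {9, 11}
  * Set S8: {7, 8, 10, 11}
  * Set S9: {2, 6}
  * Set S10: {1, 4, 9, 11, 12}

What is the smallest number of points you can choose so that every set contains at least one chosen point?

4

Take H = {6, 9, 10, 12}. Each listed set contains at least one of these, so H is a hitting set of size 4.
The sets S1, S3, S8, S9 are pairwise disjoint, so any hitting set needs a separate point for each — at least 4. Hence 4 is optimal.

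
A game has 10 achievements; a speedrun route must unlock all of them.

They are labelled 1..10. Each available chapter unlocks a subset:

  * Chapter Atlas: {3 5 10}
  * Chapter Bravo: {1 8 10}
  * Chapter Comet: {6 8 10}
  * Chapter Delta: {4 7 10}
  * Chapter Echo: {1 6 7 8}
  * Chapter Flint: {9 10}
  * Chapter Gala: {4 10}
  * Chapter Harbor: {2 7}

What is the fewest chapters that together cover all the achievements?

Take {Atlas, Echo, Flint, Gala, Harbor}. Their union is {1, 2, 3, 4, 5, 6, 7, 8, 9, 10}, which is all 10 achievements.
No 4 of the 8 chapters cover everything (all 70 combinations miss at least one achievement), so 5 is optimal.

5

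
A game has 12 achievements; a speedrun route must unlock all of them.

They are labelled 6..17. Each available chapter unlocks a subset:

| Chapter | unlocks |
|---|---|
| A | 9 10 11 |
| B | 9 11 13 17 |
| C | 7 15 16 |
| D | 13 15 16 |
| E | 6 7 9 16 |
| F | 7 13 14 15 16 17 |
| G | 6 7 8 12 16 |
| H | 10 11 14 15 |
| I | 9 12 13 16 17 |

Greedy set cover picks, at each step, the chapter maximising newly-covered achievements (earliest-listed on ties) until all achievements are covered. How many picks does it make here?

3

Greedy: pick F (covers 6 new) → pick A (covers 3 new) → pick G (covers 3 new). Total picks: 3.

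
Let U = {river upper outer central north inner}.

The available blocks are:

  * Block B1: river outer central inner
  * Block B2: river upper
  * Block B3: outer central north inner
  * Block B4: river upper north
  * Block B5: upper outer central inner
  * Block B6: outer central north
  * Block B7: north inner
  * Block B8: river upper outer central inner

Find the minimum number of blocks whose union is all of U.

2

B4 and B5 cover everything between them: the union {river, upper, outer, central, north, inner} is all of U.
No single block has all 6 items (the largest, B8, has 5), so 2 is optimal.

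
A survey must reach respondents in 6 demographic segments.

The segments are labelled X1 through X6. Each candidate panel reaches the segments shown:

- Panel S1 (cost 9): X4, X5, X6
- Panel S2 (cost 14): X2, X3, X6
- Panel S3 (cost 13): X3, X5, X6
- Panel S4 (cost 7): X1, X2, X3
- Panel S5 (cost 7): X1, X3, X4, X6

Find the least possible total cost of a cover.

16

S1, S4 together cover every segment (S1 ∪ S4 = {X1, X2, X3, X4, X5, X6}); total cost 9 + 7 = 16.
The greedy pick S5, S4, S1 costs 23; no covering selection beats 16.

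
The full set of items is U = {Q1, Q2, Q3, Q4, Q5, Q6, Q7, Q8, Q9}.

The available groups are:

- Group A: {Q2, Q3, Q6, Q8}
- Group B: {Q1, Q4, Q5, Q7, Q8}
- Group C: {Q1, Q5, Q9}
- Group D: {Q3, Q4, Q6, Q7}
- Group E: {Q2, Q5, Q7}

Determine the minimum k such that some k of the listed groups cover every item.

3

A, B, and C cover everything between them: the union {Q1, Q2, Q3, Q4, Q5, Q6, Q7, Q8, Q9} is all of U.
Only C contains Q9, so C is forced; the remaining 6 items need at least 2 more groups (each remaining group adds at most 4) — so at least 3 groups are needed, and 3 is optimal.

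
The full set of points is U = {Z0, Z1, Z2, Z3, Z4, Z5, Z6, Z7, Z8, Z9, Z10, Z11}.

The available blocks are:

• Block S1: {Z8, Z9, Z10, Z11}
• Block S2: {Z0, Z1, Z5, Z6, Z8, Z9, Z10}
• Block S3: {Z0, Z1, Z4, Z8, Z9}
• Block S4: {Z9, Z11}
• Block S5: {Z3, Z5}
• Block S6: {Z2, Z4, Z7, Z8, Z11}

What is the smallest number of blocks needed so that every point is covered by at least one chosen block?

3

S2 and S5 and S6 together: S2 ∪ S5 ∪ S6 = {Z0, Z1, Z2, Z3, Z4, Z5, Z6, Z7, Z8, Z9, Z10, Z11} — every point is covered.
Only S6 contains Z2, so S6 is forced; the remaining 7 points need at least 2 more blocks (each remaining block adds at most 6) — so at least 3 blocks are needed, and 3 is optimal.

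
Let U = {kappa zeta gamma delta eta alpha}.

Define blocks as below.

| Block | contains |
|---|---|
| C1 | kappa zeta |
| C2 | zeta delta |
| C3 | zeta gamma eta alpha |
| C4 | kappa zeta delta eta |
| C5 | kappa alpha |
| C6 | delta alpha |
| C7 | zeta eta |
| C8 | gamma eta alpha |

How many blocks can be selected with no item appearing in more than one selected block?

2

C2, C8 are pairwise disjoint (C2={zeta,delta}; C8={gamma,eta,alpha}).
Every remaining block overlaps one of these, and no 3 of the listed blocks are pairwise disjoint, so 2 is the maximum.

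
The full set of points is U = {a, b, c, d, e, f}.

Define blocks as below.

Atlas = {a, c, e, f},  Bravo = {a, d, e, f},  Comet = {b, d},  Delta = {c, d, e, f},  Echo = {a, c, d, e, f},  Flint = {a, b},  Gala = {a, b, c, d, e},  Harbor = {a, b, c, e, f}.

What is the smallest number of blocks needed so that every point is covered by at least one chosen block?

Comet and Harbor together: Comet ∪ Harbor = {a, b, c, d, e, f} — every point is covered.
No single block has all 6 points (the largest, Echo, has 5), so 2 is optimal.

2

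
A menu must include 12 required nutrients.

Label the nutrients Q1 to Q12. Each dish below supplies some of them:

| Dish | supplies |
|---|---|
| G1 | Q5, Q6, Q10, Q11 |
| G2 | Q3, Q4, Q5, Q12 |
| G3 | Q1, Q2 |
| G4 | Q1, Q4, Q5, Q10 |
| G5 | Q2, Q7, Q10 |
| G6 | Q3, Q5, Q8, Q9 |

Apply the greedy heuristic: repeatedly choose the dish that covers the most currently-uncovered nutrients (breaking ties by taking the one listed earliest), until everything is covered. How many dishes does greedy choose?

5

Greedy: pick G1 (covers 4 new) → pick G2 (covers 3 new) → pick G3 (covers 2 new) → pick G6 (covers 2 new) → pick G5 (covers 1 new). Total picks: 5.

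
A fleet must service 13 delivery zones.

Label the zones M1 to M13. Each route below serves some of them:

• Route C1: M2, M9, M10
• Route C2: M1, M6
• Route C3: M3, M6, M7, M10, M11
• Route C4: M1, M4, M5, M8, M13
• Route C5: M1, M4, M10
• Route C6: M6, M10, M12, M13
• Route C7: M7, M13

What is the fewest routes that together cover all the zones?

4

C1 and C3 and C4 and C6 together: C1 ∪ C3 ∪ C4 ∪ C6 = {M1, M2, M3, M4, M5, M6, M7, M8, M9, M10, M11, M12, M13} — every zone is covered.
Only C6 contains M12, so C6 is forced; the remaining 9 zones need at least 3 more routes (each remaining route adds at most 4) — so at least 4 routes are needed, and 4 is optimal.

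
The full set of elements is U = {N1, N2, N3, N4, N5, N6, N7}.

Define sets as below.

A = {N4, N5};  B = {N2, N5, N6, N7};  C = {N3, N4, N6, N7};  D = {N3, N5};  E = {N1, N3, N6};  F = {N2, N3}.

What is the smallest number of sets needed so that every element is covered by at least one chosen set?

3

Take {A, B, E}. Their union is {N1, N2, N3, N4, N5, N6, N7}, which is all 7 elements.
Only E contains N1, so E is forced; the remaining 4 elements need at least 2 more sets (each remaining set adds at most 3) — so at least 3 sets are needed, and 3 is optimal.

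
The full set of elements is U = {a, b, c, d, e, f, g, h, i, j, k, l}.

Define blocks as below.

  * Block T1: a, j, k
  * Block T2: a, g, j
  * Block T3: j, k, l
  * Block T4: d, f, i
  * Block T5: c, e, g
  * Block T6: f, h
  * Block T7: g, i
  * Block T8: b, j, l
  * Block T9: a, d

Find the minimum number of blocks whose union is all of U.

T1, T4, T5, T6, and T8 cover everything between them: the union {a, b, c, d, e, f, g, h, i, j, k, l} is all of U.
Only T6 contains h, so T6 is forced; the remaining 10 elements need at least 4 more blocks (each remaining block adds at most 3) — so at least 5 blocks are needed, and 5 is optimal.

5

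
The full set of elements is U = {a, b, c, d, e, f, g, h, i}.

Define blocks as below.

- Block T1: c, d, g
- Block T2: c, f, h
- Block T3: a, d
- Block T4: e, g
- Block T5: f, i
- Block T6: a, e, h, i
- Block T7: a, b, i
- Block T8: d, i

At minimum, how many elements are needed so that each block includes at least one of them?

4

The 4 elements {d, f, g, i} hit every block.
No choice of 3 elements meets every block, so 4 is the minimum.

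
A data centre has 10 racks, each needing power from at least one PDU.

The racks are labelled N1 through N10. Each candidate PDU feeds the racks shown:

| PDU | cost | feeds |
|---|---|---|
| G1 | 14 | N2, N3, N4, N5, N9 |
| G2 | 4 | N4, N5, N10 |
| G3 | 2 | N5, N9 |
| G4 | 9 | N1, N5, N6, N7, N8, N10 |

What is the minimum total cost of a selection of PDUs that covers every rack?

G1, G4 together cover every rack (G1 ∪ G4 = {N1, N2, N3, N4, N5, N6, N7, N8, N9, N10}); total cost 14 + 9 = 23.
The greedy pick G3, G4, G2, G1 costs 29; no covering selection beats 23.

23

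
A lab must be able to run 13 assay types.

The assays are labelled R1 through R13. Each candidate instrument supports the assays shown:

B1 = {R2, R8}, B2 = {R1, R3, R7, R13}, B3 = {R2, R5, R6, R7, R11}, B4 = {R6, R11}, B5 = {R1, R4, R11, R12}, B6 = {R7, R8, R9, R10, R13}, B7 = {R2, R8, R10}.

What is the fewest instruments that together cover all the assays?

Take {B2, B3, B5, B6}. Their union is {R1, R2, R3, R4, R5, R6, R7, R8, R9, R10, R11, R12, R13}, which is all 13 assays.
Only B2 contains R3, so B2 is forced; the remaining 9 assays need at least 3 more instruments (each remaining instrument adds at most 4) — so at least 4 instruments are needed, and 4 is optimal.

4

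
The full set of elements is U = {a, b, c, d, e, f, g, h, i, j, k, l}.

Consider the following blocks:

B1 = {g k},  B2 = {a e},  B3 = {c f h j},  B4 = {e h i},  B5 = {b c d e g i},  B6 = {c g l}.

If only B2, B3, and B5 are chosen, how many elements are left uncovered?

Union of B2, B3, B5 = {a, b, c, d, e, f, g, h, i, j}.
Not covered: k, l — 2 elements.

2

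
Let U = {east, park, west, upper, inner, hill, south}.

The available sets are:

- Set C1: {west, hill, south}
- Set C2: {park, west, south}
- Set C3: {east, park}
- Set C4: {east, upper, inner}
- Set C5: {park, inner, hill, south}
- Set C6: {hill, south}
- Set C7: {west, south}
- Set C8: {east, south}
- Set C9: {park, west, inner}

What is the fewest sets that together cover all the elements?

3

C1 and C2 and C4 together: C1 ∪ C2 ∪ C4 = {east, park, west, upper, inner, hill, south} — every element is covered.
Only C4 contains upper, so C4 is forced; the remaining 4 elements need at least 2 more sets (each remaining set adds at most 3) — so at least 3 sets are needed, and 3 is optimal.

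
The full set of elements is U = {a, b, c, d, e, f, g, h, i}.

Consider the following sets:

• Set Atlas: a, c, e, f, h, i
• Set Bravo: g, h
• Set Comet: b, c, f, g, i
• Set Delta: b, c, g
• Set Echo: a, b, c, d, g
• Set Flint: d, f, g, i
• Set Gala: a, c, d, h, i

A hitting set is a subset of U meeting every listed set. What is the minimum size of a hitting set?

Take T = {a, g}. Each listed set contains at least one of these, so T is a hitting set of size 2.
No single element lies in every set, so at least 2 are needed and 2 is optimal.

2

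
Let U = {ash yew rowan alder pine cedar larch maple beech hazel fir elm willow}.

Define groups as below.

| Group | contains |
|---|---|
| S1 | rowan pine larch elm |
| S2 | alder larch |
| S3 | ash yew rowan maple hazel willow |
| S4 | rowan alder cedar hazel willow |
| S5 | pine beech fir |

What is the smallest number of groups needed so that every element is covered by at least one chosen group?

S1 and S3 and S4 and S5 together: S1 ∪ S3 ∪ S4 ∪ S5 = {ash, yew, rowan, alder, pine, cedar, larch, maple, beech, hazel, fir, elm, willow} — every element is covered.
Only S3 contains ash, so S3 is forced; the remaining 7 elements need at least 3 more groups (each remaining group adds at most 3) — so at least 4 groups are needed, and 4 is optimal.

4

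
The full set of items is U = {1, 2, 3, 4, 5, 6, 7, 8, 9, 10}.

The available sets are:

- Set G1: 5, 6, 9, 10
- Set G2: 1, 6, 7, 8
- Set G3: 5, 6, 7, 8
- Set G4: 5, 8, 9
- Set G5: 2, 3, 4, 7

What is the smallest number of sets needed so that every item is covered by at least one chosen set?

3

G1, G2, and G5 cover everything between them: the union {1, 2, 3, 4, 5, 6, 7, 8, 9, 10} is all of U.
Each set has at most 4 items, and 2·4 = 8 < 10 — so at least 3 sets are needed, and 3 is optimal.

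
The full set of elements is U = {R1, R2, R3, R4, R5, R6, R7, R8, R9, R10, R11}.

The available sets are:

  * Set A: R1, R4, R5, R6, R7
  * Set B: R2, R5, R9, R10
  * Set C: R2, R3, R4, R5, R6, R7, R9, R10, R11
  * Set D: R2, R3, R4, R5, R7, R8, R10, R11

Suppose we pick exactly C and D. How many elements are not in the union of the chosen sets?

1

Union of C, D = {R2, R3, R4, R5, R6, R7, R8, R9, R10, R11}.
Not covered: R1 — 1 element.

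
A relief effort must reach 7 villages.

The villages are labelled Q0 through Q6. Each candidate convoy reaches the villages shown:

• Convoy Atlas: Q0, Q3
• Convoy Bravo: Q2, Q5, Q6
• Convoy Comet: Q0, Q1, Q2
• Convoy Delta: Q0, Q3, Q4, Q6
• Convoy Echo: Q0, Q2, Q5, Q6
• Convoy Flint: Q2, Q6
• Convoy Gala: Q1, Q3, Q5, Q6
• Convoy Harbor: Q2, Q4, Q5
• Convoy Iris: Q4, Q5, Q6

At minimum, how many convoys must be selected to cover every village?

3

Atlas and Comet and Iris together: Atlas ∪ Comet ∪ Iris = {Q0, Q1, Q2, Q3, Q4, Q5, Q6} — every village is covered.
No 2 of the 9 convoys cover everything (all 36 combinations miss at least one village), so 3 is optimal.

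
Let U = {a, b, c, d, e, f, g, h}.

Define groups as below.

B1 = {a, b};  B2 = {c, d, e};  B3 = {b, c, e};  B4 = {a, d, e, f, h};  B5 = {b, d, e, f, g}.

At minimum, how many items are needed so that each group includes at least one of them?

2

Take T = {b, e}. Each listed group contains at least one of these, so T is a hitting set of size 2.
The groups B1, B2 are pairwise disjoint, so any hitting set needs a separate item for each — at least 2. Hence 2 is optimal.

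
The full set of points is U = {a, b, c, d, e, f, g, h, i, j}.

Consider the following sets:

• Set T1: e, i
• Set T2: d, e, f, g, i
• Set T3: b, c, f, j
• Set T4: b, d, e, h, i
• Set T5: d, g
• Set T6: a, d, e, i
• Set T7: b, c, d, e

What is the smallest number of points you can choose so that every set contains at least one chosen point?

Take T = {b, d, e}. Each listed set contains at least one of these, so T is a hitting set of size 3.
The sets T1, T3, T5 are pairwise disjoint, so any hitting set needs a separate point for each — at least 3. Hence 3 is optimal.

3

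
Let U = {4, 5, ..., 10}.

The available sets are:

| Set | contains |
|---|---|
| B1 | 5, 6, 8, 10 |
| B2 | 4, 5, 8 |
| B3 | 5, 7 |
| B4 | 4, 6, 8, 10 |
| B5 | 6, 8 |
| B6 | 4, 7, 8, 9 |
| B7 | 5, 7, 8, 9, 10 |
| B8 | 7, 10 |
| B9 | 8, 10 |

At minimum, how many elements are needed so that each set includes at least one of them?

The 2 elements {7, 8} hit every set.
The sets B3, B4 are pairwise disjoint, so any hitting set needs a separate element for each — at least 2. Hence 2 is optimal.

2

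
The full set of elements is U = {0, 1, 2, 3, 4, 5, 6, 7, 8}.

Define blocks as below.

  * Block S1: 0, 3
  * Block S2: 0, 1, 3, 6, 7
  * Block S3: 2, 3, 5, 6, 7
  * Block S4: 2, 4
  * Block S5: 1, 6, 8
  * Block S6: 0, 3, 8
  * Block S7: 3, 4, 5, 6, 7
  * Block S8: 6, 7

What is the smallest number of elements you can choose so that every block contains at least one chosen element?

The 3 elements {0, 4, 6} hit every block.
The blocks S1, S4, S5 are pairwise disjoint, so any hitting set needs a separate element for each — at least 3. Hence 3 is optimal.

3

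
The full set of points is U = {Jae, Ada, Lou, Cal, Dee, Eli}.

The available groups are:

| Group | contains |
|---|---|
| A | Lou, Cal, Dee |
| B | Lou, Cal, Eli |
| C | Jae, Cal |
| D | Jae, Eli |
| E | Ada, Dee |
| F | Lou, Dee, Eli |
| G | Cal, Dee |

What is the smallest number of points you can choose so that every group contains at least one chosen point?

H = {Jae, Dee, Eli} meets every group (each contains at least one member of H), and |H| = 3.
No choice of 2 points meets every group, so 3 is the minimum.

3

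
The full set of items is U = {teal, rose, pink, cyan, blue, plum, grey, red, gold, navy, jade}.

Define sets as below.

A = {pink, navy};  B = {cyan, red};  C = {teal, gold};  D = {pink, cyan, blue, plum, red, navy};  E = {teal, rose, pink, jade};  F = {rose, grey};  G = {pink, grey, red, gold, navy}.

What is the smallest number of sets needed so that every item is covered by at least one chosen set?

D and E and G together: D ∪ E ∪ G = {teal, rose, pink, cyan, blue, plum, grey, red, gold, navy, jade} — every item is covered.
Only D contains blue, so D is forced; the remaining 5 items need at least 2 more sets (each remaining set adds at most 3) — so at least 3 sets are needed, and 3 is optimal.

3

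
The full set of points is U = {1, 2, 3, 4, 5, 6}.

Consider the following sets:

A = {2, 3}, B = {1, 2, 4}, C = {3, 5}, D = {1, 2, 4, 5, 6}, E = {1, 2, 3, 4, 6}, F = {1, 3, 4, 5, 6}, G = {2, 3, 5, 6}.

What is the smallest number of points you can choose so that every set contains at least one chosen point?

2

H = {1, 3} meets every set (each contains at least one member of H), and |H| = 2.
The sets B, C are pairwise disjoint, so any hitting set needs a separate point for each — at least 2. Hence 2 is optimal.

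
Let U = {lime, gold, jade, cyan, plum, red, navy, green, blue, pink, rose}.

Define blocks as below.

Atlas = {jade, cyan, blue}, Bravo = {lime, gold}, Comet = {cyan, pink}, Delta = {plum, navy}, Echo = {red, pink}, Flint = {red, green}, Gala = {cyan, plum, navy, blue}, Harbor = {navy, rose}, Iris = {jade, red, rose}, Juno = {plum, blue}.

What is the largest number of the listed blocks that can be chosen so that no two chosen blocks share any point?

Bravo, Comet, Flint, Harbor, Juno are pairwise disjoint (Bravo={lime,gold}; Comet={cyan,pink}; Flint={red,green}; Harbor={navy,rose}; Juno={plum,blue}).
Every remaining block overlaps one of these, and no 6 of the listed blocks are pairwise disjoint, so 5 is the maximum.

5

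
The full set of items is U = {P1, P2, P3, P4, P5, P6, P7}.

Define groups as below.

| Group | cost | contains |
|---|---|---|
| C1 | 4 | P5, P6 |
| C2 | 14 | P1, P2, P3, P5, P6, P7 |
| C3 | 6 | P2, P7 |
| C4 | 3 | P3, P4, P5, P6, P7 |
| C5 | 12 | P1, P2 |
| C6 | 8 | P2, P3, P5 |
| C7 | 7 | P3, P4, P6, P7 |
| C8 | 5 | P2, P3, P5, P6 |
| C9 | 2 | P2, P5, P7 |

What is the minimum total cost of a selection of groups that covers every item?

C4, C5 together cover every item (C4 ∪ C5 = {P1, P2, P3, P4, P5, P6, P7}); total cost 3 + 12 = 15.
The greedy pick C4, C9, C5 costs 17; no covering selection beats 15.

15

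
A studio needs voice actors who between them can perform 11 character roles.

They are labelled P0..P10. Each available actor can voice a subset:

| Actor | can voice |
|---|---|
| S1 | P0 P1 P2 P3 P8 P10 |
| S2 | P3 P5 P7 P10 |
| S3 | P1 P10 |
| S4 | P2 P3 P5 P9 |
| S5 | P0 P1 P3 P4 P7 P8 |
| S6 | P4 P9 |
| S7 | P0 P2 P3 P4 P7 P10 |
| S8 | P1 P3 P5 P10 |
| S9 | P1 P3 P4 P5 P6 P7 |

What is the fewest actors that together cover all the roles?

3

S1 and S4 and S9 together: S1 ∪ S4 ∪ S9 = {P0, P1, P2, P3, P4, P5, P6, P7, P8, P9, P10} — every role is covered.
Only S9 contains P6, so S9 is forced; the remaining 5 roles need at least 2 more actors (each remaining actor adds at most 4) — so at least 3 actors are needed, and 3 is optimal.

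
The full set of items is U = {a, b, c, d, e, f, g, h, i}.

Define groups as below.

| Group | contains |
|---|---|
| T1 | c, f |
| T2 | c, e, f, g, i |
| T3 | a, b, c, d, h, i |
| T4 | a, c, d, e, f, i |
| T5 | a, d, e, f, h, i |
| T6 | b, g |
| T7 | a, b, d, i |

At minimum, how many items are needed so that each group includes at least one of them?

2

Take T = {b, f}. Each listed group contains at least one of these, so T is a hitting set of size 2.
The groups T5, T6 are pairwise disjoint, so any hitting set needs a separate item for each — at least 2. Hence 2 is optimal.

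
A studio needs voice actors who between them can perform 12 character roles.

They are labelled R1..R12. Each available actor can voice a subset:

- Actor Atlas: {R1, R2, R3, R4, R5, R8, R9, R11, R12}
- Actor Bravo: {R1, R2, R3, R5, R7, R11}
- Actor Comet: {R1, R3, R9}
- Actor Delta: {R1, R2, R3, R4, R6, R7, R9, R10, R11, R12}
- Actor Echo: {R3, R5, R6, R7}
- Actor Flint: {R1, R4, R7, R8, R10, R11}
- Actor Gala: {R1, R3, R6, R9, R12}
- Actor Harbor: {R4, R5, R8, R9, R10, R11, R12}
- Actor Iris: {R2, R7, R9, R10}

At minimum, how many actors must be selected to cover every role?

Atlas and Delta together: Atlas ∪ Delta = {R1, R2, R3, R4, R5, R6, R7, R8, R9, R10, R11, R12} — every role is covered.
No single actor has all 12 roles (the largest, Delta, has 10), so 2 is optimal.

2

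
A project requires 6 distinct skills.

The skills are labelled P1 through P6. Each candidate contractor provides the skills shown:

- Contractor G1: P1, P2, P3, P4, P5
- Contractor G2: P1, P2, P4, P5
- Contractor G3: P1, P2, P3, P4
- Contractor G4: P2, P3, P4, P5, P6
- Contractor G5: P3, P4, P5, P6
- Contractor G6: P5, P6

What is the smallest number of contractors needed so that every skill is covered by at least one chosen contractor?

Take {G3, G5}. Their union is {P1, P2, P3, P4, P5, P6}, which is all 6 skills.
No single contractor has all 6 skills (the largest, G1, has 5), so 2 is optimal.

2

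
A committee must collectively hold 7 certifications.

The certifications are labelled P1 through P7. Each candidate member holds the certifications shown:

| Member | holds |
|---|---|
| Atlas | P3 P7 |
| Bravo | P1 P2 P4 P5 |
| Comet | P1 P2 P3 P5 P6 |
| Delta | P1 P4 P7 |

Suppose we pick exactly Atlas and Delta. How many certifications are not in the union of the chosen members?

Union of Atlas, Delta = {P1, P3, P4, P7}.
Not covered: P2, P5, P6 — 3 certifications.

3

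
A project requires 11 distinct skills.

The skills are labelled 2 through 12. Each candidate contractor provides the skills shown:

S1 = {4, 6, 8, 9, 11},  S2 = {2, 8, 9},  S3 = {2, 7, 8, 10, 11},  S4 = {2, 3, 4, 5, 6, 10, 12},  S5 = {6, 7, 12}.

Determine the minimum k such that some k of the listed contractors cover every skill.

3

Take {S1, S4, S5}. Their union is {2, 3, 4, 5, 6, 7, 8, 9, 10, 11, 12}, which is all 11 skills.
Only S4 contains 3, so S4 is forced; the remaining 4 skills need at least 2 more contractors (each remaining contractor adds at most 3) — so at least 3 contractors are needed, and 3 is optimal.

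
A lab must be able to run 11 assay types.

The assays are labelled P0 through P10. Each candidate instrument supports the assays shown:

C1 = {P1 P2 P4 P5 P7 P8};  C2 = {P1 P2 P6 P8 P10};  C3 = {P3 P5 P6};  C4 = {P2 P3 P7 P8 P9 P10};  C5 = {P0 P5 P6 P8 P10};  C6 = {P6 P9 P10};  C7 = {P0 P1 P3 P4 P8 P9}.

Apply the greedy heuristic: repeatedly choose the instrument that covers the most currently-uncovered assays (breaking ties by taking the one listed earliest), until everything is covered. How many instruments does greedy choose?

Greedy: pick C1 (covers 6 new) → pick C4 (covers 3 new) → pick C5 (covers 2 new). Total picks: 3.

3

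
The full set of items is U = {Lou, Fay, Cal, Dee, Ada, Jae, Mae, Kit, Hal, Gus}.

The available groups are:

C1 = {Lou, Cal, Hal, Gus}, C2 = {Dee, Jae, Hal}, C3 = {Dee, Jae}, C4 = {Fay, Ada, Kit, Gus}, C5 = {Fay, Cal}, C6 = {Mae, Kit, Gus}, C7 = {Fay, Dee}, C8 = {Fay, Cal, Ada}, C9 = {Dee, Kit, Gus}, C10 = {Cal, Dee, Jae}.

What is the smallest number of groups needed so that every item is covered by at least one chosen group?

C1, C3, C4, and C6 cover everything between them: the union {Lou, Fay, Cal, Dee, Ada, Jae, Mae, Kit, Hal, Gus} is all of U.
Only C6 contains Mae, so C6 is forced; the remaining 7 items need at least 3 more groups (each remaining group adds at most 3) — so at least 4 groups are needed, and 4 is optimal.

4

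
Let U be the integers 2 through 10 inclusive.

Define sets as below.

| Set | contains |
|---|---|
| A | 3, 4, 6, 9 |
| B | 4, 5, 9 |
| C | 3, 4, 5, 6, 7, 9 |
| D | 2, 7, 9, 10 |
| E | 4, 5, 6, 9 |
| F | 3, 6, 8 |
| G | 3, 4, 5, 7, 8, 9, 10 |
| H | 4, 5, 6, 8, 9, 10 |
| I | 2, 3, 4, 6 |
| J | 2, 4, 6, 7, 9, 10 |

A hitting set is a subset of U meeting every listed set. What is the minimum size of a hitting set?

T = {6, 9} meets every set (each contains at least one member of T), and |T| = 2.
The sets B, F are pairwise disjoint, so any hitting set needs a separate item for each — at least 2. Hence 2 is optimal.

2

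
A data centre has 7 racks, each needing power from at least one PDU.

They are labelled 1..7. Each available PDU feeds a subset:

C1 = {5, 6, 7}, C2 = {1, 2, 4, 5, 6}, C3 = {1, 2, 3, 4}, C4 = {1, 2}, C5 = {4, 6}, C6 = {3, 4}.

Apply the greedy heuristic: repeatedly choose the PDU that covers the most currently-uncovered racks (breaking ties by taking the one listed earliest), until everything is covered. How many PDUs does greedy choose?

Greedy: pick C2 (covers 5 new) → pick C1 (covers 1 new) → pick C3 (covers 1 new). Total picks: 3.
(The true minimum cover uses only 2 PDUs, so greedy is not optimal here.)

3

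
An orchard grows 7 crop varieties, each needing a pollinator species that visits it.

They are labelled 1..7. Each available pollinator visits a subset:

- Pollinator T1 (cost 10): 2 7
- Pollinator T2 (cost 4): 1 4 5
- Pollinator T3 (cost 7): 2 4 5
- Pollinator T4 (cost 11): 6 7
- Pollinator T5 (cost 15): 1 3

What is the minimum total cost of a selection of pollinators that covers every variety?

33

T3, T4, T5 together cover every variety (T3 ∪ T4 ∪ T5 = {1, 2, 3, 4, 5, 6, 7}); total cost 7 + 11 + 15 = 33.
The greedy pick T2, T1, T4, T5 costs 40; no covering selection beats 33.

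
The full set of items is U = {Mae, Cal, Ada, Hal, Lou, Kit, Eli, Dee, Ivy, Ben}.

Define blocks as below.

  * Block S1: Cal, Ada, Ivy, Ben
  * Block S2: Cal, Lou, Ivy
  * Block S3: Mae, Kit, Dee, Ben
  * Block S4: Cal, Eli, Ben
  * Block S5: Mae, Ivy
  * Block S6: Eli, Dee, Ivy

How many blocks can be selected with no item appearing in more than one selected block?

S2, S3 are pairwise disjoint (S2={Cal,Lou,Ivy}; S3={Mae,Kit,Dee,Ben}).
Every remaining block overlaps one of these, and no 3 of the listed blocks are pairwise disjoint, so 2 is the maximum.

2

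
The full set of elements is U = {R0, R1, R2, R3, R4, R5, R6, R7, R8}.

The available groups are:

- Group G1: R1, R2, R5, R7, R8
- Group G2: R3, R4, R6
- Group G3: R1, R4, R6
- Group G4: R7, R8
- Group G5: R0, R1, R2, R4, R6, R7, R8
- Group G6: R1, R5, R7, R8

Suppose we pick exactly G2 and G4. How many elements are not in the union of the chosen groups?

4

Union of G2, G4 = {R3, R4, R6, R7, R8}.
Not covered: R0, R1, R2, R5 — 4 elements.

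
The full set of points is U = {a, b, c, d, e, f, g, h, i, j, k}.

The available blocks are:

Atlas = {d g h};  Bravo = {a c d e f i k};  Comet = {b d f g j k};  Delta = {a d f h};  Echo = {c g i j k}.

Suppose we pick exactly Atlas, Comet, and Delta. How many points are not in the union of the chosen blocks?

Union of Atlas, Comet, Delta = {a, b, d, f, g, h, j, k}.
Not covered: c, e, i — 3 points.

3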